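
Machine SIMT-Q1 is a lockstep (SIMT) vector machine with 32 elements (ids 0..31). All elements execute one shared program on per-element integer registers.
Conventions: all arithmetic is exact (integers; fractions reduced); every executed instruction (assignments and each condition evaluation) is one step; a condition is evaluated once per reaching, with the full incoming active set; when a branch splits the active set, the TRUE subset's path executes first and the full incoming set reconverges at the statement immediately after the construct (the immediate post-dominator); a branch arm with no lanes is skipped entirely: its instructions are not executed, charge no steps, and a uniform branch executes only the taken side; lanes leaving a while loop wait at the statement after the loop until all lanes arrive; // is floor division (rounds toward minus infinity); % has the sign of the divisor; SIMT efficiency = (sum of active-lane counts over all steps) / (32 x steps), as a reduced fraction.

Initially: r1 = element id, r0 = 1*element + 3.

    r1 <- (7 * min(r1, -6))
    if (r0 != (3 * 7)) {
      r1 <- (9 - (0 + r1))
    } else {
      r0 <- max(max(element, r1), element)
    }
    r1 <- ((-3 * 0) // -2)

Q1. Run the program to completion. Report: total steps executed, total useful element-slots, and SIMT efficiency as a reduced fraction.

Answer: 5 steps, 128 useful, 4/5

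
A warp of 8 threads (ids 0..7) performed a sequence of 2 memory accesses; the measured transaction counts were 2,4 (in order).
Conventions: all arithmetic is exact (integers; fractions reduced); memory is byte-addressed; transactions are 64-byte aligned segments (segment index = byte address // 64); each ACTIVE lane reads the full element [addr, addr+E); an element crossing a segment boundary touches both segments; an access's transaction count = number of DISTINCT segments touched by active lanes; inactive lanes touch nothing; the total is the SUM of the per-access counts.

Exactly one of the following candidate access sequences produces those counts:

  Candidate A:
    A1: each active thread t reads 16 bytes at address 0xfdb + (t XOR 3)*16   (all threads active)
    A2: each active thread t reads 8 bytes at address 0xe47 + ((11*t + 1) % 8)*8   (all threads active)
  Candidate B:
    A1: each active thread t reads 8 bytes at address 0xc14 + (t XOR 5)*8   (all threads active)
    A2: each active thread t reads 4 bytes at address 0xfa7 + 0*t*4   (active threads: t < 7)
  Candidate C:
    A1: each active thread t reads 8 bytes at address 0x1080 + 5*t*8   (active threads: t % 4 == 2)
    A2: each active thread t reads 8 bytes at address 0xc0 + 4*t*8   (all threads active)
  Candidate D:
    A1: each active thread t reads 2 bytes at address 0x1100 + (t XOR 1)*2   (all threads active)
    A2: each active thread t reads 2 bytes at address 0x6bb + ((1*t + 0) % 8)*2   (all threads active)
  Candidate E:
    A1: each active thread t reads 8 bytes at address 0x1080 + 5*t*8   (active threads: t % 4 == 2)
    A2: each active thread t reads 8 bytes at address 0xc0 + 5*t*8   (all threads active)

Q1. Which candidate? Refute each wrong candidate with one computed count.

A: A1 gives 3 transactions, not 2
B: A2 gives 1 transaction, not 4
D: A1 gives 1 transaction, not 2
E: A2 gives 5 transactions, not 4
C: all counts match (2,4)

Answer: C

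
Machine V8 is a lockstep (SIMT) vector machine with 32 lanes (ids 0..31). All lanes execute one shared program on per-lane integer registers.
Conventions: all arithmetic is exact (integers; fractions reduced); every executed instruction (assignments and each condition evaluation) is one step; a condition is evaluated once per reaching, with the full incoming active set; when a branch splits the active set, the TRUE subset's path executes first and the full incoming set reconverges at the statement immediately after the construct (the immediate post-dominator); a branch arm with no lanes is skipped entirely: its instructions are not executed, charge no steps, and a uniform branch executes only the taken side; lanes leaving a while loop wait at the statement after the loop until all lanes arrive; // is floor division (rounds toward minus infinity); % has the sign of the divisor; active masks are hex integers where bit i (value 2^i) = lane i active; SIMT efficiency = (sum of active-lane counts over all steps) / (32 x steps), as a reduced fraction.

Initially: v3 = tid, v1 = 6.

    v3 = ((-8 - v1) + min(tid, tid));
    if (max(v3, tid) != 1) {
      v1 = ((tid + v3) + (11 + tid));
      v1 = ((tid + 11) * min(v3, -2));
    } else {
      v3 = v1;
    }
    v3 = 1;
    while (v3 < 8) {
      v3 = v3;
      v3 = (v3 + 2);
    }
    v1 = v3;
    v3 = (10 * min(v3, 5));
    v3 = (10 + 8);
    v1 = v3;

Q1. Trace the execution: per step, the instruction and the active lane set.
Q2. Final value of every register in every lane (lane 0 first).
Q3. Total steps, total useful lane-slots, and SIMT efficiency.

step 0: v3 <- ((-8 - v1) + min(tid, tid)) 0xffffffff
step 1: eval (max(v3, tid) != 1)     0xffffffff
step 2: v1 <- ((tid + v3) + (11 + tid)) 0xfffffffd
step 3: v1 <- ((tid + 11) * min(v3, -2)) 0xfffffffd
step 4: v3 <- v1                     0x00000002
step 5: v3 <- 1                      0xffffffff
step 6: eval (v3 < 8)                0xffffffff
step 7: v3 <- v3                     0xffffffff
step 8: v3 <- (v3 + 2)               0xffffffff
step 9: eval (v3 < 8)                0xffffffff
step 10: v3 <- v3                     0xffffffff
step 11: v3 <- (v3 + 2)               0xffffffff
step 12: eval (v3 < 8)                0xffffffff
step 13: v3 <- v3                     0xffffffff
step 14: v3 <- (v3 + 2)               0xffffffff
step 15: eval (v3 < 8)                0xffffffff
step 16: v3 <- v3                     0xffffffff
step 17: v3 <- (v3 + 2)               0xffffffff
step 18: eval (v3 < 8)                0xffffffff
step 19: v1 <- v3                     0xffffffff
step 20: v3 <- (10 * min(v3, 5))      0xffffffff
step 21: v3 <- (10 + 8)               0xffffffff
step 22: v1 <- v3                     0xffffffff

Answer: 23 steps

v3: 18,18,18,18,18,18,18,18,18,18,18,18,18,18,18,18,18,18,18,18,18,18,18,18,18,18,18,18,18,18,18,18
v1: 18,18,18,18,18,18,18,18,18,18,18,18,18,18,18,18,18,18,18,18,18,18,18,18,18,18,18,18,18,18,18,18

steps = 23; useful = 703; efficiency = 703/736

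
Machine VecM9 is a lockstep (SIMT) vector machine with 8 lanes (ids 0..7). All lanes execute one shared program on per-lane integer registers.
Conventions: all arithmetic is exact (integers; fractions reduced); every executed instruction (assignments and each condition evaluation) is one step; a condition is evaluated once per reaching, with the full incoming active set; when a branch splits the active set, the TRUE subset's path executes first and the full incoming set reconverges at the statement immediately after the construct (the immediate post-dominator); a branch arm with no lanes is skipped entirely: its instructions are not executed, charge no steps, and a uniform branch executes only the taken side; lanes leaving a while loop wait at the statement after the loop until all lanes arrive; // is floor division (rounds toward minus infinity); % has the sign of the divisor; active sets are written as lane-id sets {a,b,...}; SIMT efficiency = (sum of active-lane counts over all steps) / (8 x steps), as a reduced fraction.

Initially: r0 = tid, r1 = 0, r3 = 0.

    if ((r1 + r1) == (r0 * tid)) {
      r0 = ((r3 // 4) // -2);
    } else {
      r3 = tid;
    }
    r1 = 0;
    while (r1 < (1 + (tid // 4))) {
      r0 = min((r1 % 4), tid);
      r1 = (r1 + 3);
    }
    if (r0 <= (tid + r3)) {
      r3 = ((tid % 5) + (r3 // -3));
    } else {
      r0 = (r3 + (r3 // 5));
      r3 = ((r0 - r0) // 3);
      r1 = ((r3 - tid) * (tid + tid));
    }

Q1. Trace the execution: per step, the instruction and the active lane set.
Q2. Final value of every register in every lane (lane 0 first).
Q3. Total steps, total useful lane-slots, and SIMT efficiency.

step 0: eval ((r1 + r1) == (r0 * tid)) {0,1,2,3,4,5,6,7}
step 1: r0 <- ((r3 // 4) // -2)      {0}
step 2: r3 <- tid                    {1,2,3,4,5,6,7}
step 3: r1 <- 0                      {0,1,2,3,4,5,6,7}
step 4: eval (r1 < (1 + (tid // 4))) {0,1,2,3,4,5,6,7}
step 5: r0 <- min((r1 % 4), tid)     {0,1,2,3,4,5,6,7}
step 6: r1 <- (r1 + 3)               {0,1,2,3,4,5,6,7}
step 7: eval (r1 < (1 + (tid // 4))) {0,1,2,3,4,5,6,7}
step 8: eval (r0 <= (tid + r3))      {0,1,2,3,4,5,6,7}
step 9: r3 <- ((tid % 5) + (r3 // -3)) {0,1,2,3,4,5,6,7}

Answer: 10 steps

r0: 0,0,0,0,0,0,0,0
r1: 3,3,3,3,3,3,3,3
r3: 0,0,1,2,2,-2,-1,-1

steps = 10; useful = 72; efficiency = 72/80 = 9/10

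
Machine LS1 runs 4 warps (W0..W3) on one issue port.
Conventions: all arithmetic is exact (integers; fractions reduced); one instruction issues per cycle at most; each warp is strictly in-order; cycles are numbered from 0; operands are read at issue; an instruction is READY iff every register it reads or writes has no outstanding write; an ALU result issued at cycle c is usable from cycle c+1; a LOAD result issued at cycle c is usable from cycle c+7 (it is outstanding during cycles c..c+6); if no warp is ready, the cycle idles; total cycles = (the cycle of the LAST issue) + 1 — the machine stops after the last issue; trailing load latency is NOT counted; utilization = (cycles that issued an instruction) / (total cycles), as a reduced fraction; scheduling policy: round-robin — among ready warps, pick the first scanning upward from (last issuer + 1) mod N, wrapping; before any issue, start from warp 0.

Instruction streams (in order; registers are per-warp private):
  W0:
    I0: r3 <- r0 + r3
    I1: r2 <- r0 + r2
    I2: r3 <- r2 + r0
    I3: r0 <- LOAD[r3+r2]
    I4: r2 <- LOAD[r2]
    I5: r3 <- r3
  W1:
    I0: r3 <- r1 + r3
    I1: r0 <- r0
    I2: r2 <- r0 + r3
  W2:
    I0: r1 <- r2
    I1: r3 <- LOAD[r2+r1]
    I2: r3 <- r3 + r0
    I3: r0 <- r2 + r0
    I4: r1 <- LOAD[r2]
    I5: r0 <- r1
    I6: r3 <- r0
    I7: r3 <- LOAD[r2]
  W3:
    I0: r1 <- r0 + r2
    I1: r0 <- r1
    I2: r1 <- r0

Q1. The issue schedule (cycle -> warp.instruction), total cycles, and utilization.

cycle 0: W0.I0
cycle 1: W1.I0
cycle 2: W2.I0
cycle 3: W3.I0
cycle 4: W0.I1
cycle 5: W1.I1
cycle 6: W2.I1
cycle 7: W3.I1
cycle 8: W0.I2
cycle 9: W1.I2
cycle 10: W3.I2
cycle 11: W0.I3
cycle 12: W0.I4
cycle 13: W2.I2
cycle 14: W0.I5
cycle 15: W2.I3
cycle 16: W2.I4
cycle 17: idle
cycle 18: idle
cycle 19: idle
cycle 20: idle
cycle 21: idle
cycle 22: idle
cycle 23: W2.I5
cycle 24: W2.I6
cycle 25: W2.I7

Answer: 26 cycles, utilization 10/13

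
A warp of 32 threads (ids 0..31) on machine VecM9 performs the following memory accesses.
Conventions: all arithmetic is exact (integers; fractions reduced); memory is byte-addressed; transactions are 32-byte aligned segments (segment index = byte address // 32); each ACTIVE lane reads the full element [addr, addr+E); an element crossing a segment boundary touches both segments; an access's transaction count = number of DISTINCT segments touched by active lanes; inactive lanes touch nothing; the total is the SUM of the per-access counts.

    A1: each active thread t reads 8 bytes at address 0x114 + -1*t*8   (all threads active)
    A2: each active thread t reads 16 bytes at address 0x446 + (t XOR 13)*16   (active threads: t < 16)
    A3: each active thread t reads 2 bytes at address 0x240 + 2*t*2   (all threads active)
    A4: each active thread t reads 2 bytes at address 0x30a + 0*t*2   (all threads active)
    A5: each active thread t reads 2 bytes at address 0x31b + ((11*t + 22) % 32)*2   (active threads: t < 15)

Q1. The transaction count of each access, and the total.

A1: 9 transactions
A2: 9 transactions
A3: 4 transactions
A4: 1 transaction
A5: 3 transactions

Answer: 9,9,4,1,3; total 26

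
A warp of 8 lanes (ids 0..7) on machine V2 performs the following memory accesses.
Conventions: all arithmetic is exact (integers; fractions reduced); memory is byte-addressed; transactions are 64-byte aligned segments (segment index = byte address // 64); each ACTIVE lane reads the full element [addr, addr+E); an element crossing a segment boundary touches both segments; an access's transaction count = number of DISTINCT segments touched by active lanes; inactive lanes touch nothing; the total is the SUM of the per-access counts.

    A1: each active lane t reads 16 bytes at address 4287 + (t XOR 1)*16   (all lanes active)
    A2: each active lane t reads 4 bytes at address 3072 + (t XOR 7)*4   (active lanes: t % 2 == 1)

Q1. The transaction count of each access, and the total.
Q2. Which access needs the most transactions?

A1: 3 transactions
A2: 1 transaction

Answer: 3,1; total 4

Answer: A1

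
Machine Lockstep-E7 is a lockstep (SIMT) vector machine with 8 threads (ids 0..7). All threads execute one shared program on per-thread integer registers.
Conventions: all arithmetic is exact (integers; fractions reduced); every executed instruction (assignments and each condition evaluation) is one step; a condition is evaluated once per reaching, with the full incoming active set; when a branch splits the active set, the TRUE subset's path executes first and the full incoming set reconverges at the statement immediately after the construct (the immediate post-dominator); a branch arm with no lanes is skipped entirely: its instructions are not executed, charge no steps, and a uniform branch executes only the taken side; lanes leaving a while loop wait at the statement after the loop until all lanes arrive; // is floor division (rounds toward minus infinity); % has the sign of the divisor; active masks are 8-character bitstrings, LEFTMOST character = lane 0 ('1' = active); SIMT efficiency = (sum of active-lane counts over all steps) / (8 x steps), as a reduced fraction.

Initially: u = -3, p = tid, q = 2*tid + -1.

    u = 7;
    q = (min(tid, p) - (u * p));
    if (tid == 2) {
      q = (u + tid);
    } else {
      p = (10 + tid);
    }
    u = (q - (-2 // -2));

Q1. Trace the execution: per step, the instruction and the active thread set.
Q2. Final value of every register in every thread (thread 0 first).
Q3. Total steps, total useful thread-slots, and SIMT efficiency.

step 0: u <- 7                       11111111
step 1: q <- (min(tid, p) - (u * p)) 11111111
step 2: eval (tid == 2)              11111111
step 3: q <- (u + tid)               00100000
step 4: p <- (10 + tid)              11011111
step 5: u <- (q - (-2 // -2))        11111111

Answer: 6 steps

u: -1,-7,8,-19,-25,-31,-37,-43
p: 10,11,2,13,14,15,16,17
q: 0,-6,9,-18,-24,-30,-36,-42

steps = 6; useful = 40; efficiency = 40/48 = 5/6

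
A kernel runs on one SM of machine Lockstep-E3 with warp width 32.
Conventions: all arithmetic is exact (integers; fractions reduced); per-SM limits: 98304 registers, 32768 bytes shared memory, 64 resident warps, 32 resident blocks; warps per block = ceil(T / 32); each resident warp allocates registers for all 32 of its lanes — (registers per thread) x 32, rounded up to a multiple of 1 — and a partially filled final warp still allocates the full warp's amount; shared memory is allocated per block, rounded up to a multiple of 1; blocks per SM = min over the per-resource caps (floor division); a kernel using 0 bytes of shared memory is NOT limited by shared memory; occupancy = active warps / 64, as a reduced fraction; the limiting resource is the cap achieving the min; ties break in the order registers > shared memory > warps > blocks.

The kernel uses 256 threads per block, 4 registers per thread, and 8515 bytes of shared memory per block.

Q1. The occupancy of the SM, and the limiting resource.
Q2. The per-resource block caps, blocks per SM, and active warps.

Answer: occupancy 3/8, limited by shared memory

registers: 96 blocks
shared memory: 3 blocks
warps: 8 blocks
blocks: 32 blocks

Answer: 3 blocks, 24 active warps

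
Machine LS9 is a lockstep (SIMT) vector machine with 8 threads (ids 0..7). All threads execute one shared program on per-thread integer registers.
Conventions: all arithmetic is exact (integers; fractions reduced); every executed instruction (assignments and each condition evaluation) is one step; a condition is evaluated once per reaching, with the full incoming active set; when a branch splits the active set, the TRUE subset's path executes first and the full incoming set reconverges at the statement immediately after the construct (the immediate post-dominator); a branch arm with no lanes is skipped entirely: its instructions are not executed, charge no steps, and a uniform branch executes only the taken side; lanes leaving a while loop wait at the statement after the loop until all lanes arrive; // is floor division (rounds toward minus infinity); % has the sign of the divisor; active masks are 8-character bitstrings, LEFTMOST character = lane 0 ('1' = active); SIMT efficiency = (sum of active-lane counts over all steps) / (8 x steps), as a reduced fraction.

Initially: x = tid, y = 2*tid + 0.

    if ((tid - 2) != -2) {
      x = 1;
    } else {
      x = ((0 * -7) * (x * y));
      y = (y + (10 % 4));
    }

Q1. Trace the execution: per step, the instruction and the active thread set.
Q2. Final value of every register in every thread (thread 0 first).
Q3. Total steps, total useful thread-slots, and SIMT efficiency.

step 0: eval ((tid - 2) != -2)       11111111
step 1: x <- 1                       01111111
step 2: x <- ((0 * -7) * (x * y))    10000000
step 3: y <- (y + (10 % 4))          10000000

Answer: 4 steps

x: 0,1,1,1,1,1,1,1
y: 2,2,4,6,8,10,12,14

steps = 4; useful = 17; efficiency = 17/32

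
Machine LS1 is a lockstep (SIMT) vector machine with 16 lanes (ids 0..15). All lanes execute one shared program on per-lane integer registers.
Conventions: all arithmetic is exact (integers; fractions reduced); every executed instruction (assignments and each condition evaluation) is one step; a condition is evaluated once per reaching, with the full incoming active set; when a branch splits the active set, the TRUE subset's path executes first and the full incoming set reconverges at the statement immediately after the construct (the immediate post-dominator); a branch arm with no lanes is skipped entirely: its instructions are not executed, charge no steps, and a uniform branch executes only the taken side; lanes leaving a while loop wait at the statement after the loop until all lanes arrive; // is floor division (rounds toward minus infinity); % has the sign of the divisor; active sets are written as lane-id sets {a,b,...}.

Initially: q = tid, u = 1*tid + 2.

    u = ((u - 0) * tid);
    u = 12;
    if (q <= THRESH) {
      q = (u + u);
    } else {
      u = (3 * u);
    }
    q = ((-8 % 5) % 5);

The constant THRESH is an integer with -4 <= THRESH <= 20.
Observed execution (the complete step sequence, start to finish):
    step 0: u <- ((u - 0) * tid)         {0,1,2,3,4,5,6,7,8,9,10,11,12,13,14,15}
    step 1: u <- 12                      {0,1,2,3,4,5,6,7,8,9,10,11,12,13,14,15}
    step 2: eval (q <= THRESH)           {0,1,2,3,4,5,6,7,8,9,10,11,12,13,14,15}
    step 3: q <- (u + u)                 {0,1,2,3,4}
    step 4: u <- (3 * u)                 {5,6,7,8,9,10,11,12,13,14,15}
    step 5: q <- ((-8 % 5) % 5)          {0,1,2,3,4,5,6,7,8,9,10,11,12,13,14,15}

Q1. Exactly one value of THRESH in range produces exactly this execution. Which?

Answer: THRESH = 4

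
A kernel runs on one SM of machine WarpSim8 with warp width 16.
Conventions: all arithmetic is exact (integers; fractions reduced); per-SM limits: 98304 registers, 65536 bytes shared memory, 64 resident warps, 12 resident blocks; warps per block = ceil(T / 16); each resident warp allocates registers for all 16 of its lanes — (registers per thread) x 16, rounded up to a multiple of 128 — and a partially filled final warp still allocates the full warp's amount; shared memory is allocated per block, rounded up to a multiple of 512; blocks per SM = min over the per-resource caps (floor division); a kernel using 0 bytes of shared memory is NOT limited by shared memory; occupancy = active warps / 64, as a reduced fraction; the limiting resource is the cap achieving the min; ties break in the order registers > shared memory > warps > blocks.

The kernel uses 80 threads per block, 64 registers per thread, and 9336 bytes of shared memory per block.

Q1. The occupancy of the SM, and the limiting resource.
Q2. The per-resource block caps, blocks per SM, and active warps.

Answer: occupancy 15/32, limited by shared memory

registers: 19 blocks
shared memory: 6 blocks
warps: 12 blocks
blocks: 12 blocks

Answer: 6 blocks, 30 active warps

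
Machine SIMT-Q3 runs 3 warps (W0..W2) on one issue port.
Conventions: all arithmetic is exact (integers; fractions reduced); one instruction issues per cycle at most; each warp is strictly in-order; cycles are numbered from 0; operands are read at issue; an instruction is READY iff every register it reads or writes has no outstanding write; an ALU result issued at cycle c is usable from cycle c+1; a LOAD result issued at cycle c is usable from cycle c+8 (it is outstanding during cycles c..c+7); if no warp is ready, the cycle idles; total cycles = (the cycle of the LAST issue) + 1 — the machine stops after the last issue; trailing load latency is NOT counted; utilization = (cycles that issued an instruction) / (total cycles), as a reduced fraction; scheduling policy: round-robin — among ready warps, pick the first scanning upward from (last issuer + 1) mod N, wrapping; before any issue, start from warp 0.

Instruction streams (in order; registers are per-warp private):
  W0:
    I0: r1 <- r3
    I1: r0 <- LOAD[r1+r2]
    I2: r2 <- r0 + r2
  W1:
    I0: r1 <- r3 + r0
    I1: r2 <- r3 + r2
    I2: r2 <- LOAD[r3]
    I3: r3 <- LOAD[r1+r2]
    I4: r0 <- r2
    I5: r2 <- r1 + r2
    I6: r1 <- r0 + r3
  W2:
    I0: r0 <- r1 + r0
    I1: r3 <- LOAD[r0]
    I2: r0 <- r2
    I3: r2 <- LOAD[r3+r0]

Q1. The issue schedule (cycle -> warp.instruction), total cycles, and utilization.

cycle 0: W0.I0
cycle 1: W1.I0
cycle 2: W2.I0
cycle 3: W0.I1
cycle 4: W1.I1
cycle 5: W2.I1
cycle 6: W1.I2
cycle 7: W2.I2
cycle 8: idle
cycle 9: idle
cycle 10: idle
cycle 11: W0.I2
cycle 12: idle
cycle 13: W2.I3
cycle 14: W1.I3
cycle 15: W1.I4
cycle 16: W1.I5
cycle 17: idle
cycle 18: idle
cycle 19: idle
cycle 20: idle
cycle 21: idle
cycle 22: W1.I6

Answer: 23 cycles, utilization 14/23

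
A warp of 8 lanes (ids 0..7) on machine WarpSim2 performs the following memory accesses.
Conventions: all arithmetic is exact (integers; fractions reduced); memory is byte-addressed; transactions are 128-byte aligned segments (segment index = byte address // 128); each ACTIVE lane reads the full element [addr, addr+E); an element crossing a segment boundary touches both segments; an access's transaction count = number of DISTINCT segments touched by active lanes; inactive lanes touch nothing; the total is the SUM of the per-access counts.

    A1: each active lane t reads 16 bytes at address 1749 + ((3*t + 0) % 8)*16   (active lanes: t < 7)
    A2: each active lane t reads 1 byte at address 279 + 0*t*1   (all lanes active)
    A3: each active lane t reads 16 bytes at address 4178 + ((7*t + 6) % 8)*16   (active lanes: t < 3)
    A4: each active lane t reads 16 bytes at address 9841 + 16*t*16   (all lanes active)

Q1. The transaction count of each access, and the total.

A1: 2 transactions
A2: 1 transaction
A3: 1 transaction
A4: 16 transactions

Answer: 2,1,1,16; total 20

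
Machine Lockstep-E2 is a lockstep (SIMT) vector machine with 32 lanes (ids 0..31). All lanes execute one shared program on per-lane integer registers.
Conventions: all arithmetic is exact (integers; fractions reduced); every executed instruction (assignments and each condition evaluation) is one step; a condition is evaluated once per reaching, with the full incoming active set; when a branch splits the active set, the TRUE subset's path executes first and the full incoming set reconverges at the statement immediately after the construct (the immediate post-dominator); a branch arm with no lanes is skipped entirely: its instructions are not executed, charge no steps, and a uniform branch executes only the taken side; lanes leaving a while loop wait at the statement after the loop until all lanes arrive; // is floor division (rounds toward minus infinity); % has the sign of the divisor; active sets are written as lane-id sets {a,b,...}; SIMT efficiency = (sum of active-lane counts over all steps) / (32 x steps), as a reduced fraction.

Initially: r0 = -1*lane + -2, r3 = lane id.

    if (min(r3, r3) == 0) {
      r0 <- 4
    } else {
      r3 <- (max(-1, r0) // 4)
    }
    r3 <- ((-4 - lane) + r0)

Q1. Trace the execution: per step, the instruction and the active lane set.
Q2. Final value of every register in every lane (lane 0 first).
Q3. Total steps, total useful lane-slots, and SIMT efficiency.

step 0: eval (min(r3, r3) == 0)      {0,1,2,3,4,5,6,7,8,9,10,11,12,13,14,15,16,17,18,19,20,21,22,23,24,25,26,27,28,29,30,31}
step 1: r0 <- 4                      {0}
step 2: r3 <- (max(-1, r0) // 4)     {1,2,3,4,5,6,7,8,9,10,11,12,13,14,15,16,17,18,19,20,21,22,23,24,25,26,27,28,29,30,31}
step 3: r3 <- ((-4 - lane) + r0)     {0,1,2,3,4,5,6,7,8,9,10,11,12,13,14,15,16,17,18,19,20,21,22,23,24,25,26,27,28,29,30,31}

Answer: 4 steps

r0: 4,-3,-4,-5,-6,-7,-8,-9,-10,-11,-12,-13,-14,-15,-16,-17,-18,-19,-20,-21,-22,-23,-24,-25,-26,-27,-28,-29,-30,-31,-32,-33
r3: 0,-8,-10,-12,-14,-16,-18,-20,-22,-24,-26,-28,-30,-32,-34,-36,-38,-40,-42,-44,-46,-48,-50,-52,-54,-56,-58,-60,-62,-64,-66,-68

steps = 4; useful = 96; efficiency = 96/128 = 3/4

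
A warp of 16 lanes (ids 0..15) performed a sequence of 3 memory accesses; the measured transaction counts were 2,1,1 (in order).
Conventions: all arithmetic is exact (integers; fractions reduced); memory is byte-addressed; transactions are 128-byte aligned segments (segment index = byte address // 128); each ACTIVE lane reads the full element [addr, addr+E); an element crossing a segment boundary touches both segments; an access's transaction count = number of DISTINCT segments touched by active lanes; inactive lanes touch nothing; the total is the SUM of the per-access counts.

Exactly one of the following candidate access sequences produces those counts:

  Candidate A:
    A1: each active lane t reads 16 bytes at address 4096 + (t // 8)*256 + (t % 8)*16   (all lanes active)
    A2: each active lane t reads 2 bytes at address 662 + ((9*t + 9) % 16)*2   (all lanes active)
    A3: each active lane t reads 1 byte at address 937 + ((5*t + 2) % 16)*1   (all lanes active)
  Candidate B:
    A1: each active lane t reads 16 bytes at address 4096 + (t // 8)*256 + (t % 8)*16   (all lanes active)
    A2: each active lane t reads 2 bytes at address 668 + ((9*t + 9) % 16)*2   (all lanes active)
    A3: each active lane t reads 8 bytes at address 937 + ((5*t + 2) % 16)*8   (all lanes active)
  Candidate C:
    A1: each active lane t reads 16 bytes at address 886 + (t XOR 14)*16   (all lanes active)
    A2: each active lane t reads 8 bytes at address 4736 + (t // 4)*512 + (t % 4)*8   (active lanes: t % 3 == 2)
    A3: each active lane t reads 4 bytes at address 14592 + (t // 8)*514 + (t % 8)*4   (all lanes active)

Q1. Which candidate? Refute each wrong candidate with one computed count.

B: A3 gives 2 transactions, not 1
C: A1 gives 3 transactions, not 2
A: all counts match (2,1,1)

Answer: A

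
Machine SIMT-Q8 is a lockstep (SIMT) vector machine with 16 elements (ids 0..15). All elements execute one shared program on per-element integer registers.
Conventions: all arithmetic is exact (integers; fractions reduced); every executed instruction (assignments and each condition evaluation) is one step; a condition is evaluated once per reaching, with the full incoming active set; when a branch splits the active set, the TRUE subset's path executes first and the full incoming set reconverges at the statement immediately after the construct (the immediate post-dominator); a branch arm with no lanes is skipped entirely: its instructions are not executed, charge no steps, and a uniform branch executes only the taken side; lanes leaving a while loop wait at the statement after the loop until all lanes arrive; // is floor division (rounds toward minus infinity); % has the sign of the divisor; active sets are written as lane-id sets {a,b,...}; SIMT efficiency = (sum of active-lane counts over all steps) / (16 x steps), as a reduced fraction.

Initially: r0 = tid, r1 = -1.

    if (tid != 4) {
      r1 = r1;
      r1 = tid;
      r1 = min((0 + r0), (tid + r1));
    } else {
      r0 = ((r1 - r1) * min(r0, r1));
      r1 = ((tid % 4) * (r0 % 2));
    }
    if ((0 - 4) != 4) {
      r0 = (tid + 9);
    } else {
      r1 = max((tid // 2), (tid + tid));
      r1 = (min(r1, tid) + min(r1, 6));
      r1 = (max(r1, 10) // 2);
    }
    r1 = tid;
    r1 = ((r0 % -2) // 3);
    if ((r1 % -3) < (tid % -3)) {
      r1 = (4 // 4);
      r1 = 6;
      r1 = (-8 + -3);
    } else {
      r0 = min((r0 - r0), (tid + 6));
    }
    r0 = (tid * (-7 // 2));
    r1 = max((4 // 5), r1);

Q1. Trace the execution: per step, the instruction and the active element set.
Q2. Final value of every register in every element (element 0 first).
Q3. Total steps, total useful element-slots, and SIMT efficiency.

step 0: eval (tid != 4)              {0,1,2,3,4,5,6,7,8,9,10,11,12,13,14,15}
step 1: r1 <- r1                     {0,1,2,3,5,6,7,8,9,10,11,12,13,14,15}
step 2: r1 <- tid                    {0,1,2,3,5,6,7,8,9,10,11,12,13,14,15}
step 3: r1 <- min((0 + r0), (tid + r1)) {0,1,2,3,5,6,7,8,9,10,11,12,13,14,15}
step 4: r0 <- ((r1 - r1) * min(r0, r1)) {4}
step 5: r1 <- ((tid % 4) * (r0 % 2)) {4}
step 6: eval ((0 - 4) != 4)          {0,1,2,3,4,5,6,7,8,9,10,11,12,13,14,15}
step 7: r0 <- (tid + 9)              {0,1,2,3,4,5,6,7,8,9,10,11,12,13,14,15}
step 8: r1 <- tid                    {0,1,2,3,4,5,6,7,8,9,10,11,12,13,14,15}
step 9: r1 <- ((r0 % -2) // 3)       {0,1,2,3,4,5,6,7,8,9,10,11,12,13,14,15}
step 10: eval ((r1 % -3) < (tid % -3)) {0,1,2,3,4,5,6,7,8,9,10,11,12,13,14,15}
step 11: r1 <- (4 // 4)               {0,6,12}
step 12: r1 <- 6                      {0,6,12}
step 13: r1 <- (-8 + -3)              {0,6,12}
step 14: r0 <- min((r0 - r0), (tid + 6)) {1,2,3,4,5,7,8,9,10,11,13,14,15}
step 15: r0 <- (tid * (-7 // 2))      {0,1,2,3,4,5,6,7,8,9,10,11,12,13,14,15}
step 16: r1 <- max((4 // 5), r1)      {0,1,2,3,4,5,6,7,8,9,10,11,12,13,14,15}

Answer: 17 steps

r0: 0,-4,-8,-12,-16,-20,-24,-28,-32,-36,-40,-44,-48,-52,-56,-60
r1: 0,0,0,0,0,0,0,0,0,0,0,0,0,0,0,0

steps = 17; useful = 197; efficiency = 197/272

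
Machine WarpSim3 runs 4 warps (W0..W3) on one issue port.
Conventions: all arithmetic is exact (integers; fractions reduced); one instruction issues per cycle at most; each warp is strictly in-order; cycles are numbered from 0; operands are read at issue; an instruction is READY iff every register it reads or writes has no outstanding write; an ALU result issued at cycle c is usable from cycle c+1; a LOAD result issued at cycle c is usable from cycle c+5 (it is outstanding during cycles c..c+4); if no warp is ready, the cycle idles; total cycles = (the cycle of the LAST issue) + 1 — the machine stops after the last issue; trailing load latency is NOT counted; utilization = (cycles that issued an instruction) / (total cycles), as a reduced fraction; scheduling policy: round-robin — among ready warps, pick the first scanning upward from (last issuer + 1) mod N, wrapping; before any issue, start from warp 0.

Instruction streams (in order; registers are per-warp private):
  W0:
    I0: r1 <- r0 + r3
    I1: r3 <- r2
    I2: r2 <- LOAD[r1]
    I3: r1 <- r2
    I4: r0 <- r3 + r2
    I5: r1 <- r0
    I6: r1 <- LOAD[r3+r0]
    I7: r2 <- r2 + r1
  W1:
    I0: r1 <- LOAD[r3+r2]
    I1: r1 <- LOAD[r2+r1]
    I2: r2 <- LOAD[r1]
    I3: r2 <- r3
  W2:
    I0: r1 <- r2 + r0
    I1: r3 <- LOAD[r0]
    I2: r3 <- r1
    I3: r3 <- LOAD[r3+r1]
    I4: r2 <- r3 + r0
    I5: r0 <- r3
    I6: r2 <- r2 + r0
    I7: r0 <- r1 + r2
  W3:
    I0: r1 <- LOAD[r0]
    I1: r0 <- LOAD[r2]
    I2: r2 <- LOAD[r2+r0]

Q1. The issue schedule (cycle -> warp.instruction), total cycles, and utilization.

cycle 0: W0.I0
cycle 1: W1.I0
cycle 2: W2.I0
cycle 3: W3.I0
cycle 4: W0.I1
cycle 5: W2.I1
cycle 6: W3.I1
cycle 7: W0.I2
cycle 8: W1.I1
cycle 9: idle
cycle 10: W2.I2
cycle 11: W3.I2
cycle 12: W0.I3
cycle 13: W1.I2
cycle 14: W2.I3
cycle 15: W0.I4
cycle 16: W0.I5
cycle 17: W0.I6
cycle 18: W1.I3
cycle 19: W2.I4
cycle 20: W2.I5
cycle 21: W2.I6
cycle 22: W0.I7
cycle 23: W2.I7

Answer: 24 cycles, utilization 23/24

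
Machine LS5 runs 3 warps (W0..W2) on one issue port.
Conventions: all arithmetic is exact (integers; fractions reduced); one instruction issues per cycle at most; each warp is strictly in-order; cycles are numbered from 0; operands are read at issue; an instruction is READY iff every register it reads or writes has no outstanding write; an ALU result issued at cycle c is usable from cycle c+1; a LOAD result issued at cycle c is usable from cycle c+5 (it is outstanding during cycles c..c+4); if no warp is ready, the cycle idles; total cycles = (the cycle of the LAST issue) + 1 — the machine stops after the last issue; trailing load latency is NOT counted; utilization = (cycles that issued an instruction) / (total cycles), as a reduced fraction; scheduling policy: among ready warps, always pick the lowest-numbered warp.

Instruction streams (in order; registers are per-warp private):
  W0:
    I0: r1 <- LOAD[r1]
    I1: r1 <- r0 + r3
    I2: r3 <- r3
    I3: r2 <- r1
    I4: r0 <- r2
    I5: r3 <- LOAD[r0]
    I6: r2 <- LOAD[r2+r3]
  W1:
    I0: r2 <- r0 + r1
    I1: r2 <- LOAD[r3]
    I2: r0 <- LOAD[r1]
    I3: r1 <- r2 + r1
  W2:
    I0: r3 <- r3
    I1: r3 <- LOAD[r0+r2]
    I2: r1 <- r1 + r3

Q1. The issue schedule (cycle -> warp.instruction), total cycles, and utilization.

cycle 0: W0.I0
cycle 1: W1.I0
cycle 2: W1.I1
cycle 3: W1.I2
cycle 4: W2.I0
cycle 5: W0.I1
cycle 6: W0.I2
cycle 7: W0.I3
cycle 8: W0.I4
cycle 9: W0.I5
cycle 10: W1.I3
cycle 11: W2.I1
cycle 12: idle
cycle 13: idle
cycle 14: W0.I6
cycle 15: idle
cycle 16: W2.I2

Answer: 17 cycles, utilization 14/17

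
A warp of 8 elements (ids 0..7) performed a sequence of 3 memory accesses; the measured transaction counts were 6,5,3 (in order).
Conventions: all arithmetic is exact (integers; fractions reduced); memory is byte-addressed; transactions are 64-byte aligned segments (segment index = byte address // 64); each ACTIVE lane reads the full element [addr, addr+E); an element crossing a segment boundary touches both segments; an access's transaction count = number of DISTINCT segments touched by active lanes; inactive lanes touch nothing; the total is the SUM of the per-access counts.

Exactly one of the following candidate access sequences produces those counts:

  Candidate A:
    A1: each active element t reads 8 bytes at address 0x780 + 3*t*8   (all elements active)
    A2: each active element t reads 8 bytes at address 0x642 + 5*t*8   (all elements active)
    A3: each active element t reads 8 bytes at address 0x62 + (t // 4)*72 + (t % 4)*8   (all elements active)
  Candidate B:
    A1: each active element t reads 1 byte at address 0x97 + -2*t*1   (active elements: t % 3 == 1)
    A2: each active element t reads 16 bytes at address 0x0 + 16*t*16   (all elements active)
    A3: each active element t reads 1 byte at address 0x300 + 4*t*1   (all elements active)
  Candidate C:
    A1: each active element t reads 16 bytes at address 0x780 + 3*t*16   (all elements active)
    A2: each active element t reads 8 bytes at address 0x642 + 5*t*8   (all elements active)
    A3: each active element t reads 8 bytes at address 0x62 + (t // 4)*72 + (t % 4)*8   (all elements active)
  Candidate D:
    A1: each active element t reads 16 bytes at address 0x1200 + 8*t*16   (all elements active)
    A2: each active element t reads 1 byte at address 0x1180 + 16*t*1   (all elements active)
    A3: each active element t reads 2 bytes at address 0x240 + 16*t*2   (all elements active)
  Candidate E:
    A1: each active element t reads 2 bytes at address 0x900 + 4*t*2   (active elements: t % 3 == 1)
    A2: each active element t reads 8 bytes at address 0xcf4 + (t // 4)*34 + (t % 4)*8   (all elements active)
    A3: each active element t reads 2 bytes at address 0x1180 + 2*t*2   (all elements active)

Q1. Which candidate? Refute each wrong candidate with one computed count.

A: A1 gives 3 transactions, not 6
B: A1 gives 1 transaction, not 6
D: A1 gives 8 transactions, not 6
E: A1 gives 1 transaction, not 6
C: all counts match (6,5,3)

Answer: C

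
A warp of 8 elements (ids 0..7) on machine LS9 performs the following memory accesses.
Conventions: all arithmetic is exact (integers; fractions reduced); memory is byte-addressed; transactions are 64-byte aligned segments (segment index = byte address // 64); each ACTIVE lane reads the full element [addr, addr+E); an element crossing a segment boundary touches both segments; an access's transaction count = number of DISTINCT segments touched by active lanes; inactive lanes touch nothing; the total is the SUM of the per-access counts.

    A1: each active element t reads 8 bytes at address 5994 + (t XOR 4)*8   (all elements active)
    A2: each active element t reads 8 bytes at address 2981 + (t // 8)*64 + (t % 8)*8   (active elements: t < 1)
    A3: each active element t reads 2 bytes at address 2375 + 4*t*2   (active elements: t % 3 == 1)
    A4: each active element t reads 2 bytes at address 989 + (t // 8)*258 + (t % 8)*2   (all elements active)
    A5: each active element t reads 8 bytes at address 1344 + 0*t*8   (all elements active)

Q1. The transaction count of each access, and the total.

A1: 2 transactions
A2: 1 transaction
A3: 2 transactions
A4: 1 transaction
A5: 1 transaction

Answer: 2,1,2,1,1; total 7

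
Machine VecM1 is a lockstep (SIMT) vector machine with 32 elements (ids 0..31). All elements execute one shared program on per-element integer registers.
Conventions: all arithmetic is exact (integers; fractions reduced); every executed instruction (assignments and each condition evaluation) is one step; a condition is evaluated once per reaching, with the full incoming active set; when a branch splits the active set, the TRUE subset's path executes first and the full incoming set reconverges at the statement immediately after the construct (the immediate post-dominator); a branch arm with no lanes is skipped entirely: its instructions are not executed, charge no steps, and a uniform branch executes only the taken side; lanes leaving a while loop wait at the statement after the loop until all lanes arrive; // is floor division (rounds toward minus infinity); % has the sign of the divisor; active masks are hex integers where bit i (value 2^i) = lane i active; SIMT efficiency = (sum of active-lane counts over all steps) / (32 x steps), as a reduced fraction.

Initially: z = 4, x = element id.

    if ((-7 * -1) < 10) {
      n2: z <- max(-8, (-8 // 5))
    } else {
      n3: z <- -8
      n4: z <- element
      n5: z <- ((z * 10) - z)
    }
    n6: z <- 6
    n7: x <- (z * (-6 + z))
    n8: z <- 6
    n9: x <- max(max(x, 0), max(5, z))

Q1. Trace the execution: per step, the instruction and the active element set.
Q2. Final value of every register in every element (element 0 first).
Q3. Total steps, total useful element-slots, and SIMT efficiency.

step 0: eval ((-7 * -1) < 10)        0xffffffff
step 1: z <- max(-8, (-8 // 5))      0xffffffff
step 2: z <- 6                       0xffffffff
step 3: x <- (z * (-6 + z))          0xffffffff
step 4: z <- 6                       0xffffffff
step 5: x <- max(max(x, 0), max(5, z)) 0xffffffff

Answer: 6 steps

z: 6,6,6,6,6,6,6,6,6,6,6,6,6,6,6,6,6,6,6,6,6,6,6,6,6,6,6,6,6,6,6,6
x: 6,6,6,6,6,6,6,6,6,6,6,6,6,6,6,6,6,6,6,6,6,6,6,6,6,6,6,6,6,6,6,6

steps = 6; useful = 192; efficiency = 192/192 = 1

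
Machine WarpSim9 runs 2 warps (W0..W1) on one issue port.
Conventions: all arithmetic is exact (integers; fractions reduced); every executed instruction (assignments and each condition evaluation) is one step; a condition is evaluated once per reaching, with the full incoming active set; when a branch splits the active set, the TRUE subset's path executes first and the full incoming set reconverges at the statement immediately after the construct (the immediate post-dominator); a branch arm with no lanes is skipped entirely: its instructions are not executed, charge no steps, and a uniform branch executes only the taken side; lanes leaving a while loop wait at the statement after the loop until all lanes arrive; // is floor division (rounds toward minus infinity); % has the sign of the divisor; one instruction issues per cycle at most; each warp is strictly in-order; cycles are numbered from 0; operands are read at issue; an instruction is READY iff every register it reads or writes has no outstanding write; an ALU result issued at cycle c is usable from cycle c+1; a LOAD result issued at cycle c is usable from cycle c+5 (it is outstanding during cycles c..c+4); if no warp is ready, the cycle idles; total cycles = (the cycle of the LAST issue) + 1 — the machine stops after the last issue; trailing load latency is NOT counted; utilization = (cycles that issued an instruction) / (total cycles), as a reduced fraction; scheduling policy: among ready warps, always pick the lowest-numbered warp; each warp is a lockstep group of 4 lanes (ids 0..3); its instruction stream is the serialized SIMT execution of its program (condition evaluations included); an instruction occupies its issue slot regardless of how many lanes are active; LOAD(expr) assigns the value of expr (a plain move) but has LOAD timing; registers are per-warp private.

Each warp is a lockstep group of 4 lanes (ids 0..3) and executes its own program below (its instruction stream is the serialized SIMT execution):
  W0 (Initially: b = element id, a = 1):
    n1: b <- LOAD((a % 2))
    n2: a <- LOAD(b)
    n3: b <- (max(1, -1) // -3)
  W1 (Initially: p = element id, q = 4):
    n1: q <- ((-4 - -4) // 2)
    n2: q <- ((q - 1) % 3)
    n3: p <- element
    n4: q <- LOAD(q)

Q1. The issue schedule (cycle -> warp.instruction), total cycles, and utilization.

cycle 0: W0.I0
cycle 1: W1.I0
cycle 2: W1.I1
cycle 3: W1.I2
cycle 4: W1.I3
cycle 5: W0.I1
cycle 6: W0.I2

Answer: 7 cycles, utilization 1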